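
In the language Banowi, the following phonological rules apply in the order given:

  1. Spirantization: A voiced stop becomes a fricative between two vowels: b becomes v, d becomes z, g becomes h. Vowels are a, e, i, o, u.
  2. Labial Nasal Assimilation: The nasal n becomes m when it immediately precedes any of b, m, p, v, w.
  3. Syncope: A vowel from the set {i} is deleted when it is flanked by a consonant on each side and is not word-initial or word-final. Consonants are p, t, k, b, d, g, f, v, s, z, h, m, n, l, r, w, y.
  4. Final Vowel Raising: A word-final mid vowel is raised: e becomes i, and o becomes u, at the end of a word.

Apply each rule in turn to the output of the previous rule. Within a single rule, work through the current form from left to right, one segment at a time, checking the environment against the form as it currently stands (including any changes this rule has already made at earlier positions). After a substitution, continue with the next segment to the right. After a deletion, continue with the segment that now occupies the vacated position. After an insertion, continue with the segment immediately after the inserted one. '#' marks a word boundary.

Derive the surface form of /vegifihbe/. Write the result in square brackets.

1 Spirantization: [vegifihbe] → [vehifihbe]
2 Labial Nasal Assimilation: no change — [vehifihbe]
3 Syncope: [vehifihbe] → [vehfhbe]
4 Final Vowel Raising: [vehfhbe] → [vehfhbi]

[vehfhbi]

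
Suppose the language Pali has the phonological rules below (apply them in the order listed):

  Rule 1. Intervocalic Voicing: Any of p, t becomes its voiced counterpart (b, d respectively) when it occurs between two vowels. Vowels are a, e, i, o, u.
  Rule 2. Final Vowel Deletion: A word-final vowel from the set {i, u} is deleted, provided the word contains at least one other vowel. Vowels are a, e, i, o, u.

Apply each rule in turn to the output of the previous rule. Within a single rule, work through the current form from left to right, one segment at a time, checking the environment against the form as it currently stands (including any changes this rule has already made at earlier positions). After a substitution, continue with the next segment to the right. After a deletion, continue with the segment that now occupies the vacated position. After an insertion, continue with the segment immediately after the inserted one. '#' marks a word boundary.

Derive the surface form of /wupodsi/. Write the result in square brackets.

[wubods]

Rule 1 Intervocalic Voicing: [wupodsi] → [wubodsi]
Rule 2 Final Vowel Deletion: [wubodsi] → [wubods]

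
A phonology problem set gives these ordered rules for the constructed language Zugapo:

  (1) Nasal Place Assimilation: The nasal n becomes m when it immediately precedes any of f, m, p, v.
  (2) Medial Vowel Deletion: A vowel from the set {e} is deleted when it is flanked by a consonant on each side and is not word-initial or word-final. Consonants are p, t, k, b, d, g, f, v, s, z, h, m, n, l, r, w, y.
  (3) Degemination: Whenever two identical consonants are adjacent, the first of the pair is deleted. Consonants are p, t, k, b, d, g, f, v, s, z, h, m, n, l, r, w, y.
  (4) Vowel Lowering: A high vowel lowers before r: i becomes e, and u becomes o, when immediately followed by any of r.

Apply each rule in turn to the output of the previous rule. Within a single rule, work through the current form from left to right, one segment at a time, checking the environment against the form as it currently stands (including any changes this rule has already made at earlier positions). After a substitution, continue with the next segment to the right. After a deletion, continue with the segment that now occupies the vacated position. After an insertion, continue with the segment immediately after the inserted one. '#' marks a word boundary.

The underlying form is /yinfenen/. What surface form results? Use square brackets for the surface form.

(1) Nasal Place Assimilation: [yinfenen] → [yimfenen]
(2) Medial Vowel Deletion: [yimfenen] → [yimfnn]
(3) Degemination: [yimfnn] → [yimfn]
(4) Vowel Lowering: no change — [yimfn]

[yimfn]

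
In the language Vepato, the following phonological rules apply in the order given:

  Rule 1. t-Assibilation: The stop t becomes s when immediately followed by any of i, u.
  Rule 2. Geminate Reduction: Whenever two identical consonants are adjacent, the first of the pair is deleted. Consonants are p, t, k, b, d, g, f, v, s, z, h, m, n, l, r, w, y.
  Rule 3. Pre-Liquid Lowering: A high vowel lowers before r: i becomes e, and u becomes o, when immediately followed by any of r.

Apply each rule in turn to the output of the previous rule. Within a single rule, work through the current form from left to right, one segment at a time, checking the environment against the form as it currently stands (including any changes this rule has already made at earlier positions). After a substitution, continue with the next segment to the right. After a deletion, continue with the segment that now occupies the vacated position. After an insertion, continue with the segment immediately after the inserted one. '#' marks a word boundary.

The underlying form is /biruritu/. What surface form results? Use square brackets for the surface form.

[berorisu]

Rule 1 t-Assibilation: [biruritu] → [birurisu]
Rule 2 Geminate Reduction: no change — [birurisu]
Rule 3 Pre-Liquid Lowering: [birurisu] → [berorisu]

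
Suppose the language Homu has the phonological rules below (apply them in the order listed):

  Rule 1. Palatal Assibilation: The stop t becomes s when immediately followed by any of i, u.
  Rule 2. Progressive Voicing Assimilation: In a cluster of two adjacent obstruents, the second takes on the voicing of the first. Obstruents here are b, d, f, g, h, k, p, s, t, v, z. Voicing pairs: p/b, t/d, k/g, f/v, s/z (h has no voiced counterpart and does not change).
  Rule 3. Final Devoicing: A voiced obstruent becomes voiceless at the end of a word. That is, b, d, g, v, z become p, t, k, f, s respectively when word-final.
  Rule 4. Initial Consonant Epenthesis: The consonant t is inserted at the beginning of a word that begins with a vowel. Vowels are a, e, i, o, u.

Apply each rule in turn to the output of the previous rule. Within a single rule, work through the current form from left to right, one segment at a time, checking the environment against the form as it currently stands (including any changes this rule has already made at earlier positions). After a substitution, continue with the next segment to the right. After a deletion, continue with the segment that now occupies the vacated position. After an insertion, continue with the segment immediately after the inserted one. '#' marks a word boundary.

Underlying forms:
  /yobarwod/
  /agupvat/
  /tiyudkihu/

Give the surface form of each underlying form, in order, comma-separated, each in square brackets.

/yobarwod/:
  Rule 1 Palatal Assibilation: no change — [yobarwod]
  Rule 2 Progressive Voicing Assimilation: no change — [yobarwod]
  Rule 3 Final Devoicing: [yobarwod] → [yobarwot]
  Rule 4 Initial Consonant Epenthesis: no change — [yobarwot]
/agupvat/:
  Rule 1 Palatal Assibilation: no change — [agupvat]
  Rule 2 Progressive Voicing Assimilation: [agupvat] → [agupfat]
  Rule 3 Final Devoicing: no change — [agupfat]
  Rule 4 Initial Consonant Epenthesis: [agupfat] → [tagupfat]
/tiyudkihu/:
  Rule 1 Palatal Assibilation: [tiyudkihu] → [siyudkihu]
  Rule 2 Progressive Voicing Assimilation: [siyudkihu] → [siyudgihu]
  Rule 3 Final Devoicing: no change — [siyudgihu]
  Rule 4 Initial Consonant Epenthesis: no change — [siyudgihu]

[yobarwot], [tagupfat], [siyudgihu]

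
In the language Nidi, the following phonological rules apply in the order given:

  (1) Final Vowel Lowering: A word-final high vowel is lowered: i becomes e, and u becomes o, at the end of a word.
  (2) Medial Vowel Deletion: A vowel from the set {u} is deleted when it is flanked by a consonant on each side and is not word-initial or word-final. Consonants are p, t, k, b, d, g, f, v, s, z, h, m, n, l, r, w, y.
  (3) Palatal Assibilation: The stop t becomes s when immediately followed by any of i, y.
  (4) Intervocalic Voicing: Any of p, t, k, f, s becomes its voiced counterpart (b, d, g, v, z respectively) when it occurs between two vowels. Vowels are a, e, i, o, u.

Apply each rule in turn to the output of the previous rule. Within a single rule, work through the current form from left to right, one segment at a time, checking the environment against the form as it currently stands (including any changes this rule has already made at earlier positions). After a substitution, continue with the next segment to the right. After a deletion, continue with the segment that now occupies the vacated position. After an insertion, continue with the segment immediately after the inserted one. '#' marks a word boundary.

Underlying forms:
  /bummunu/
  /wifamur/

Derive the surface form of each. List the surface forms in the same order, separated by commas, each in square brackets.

/bummunu/:
  (1) Final Vowel Lowering: [bummunu] → [bummuno]
  (2) Medial Vowel Deletion: [bummuno] → [bmmno]
  (3) Palatal Assibilation: no change — [bmmno]
  (4) Intervocalic Voicing: no change — [bmmno]
/wifamur/:
  (1) Final Vowel Lowering: no change — [wifamur]
  (2) Medial Vowel Deletion: [wifamur] → [wifamr]
  (3) Palatal Assibilation: no change — [wifamr]
  (4) Intervocalic Voicing: [wifamr] → [wivamr]

[bmmno], [wivamr]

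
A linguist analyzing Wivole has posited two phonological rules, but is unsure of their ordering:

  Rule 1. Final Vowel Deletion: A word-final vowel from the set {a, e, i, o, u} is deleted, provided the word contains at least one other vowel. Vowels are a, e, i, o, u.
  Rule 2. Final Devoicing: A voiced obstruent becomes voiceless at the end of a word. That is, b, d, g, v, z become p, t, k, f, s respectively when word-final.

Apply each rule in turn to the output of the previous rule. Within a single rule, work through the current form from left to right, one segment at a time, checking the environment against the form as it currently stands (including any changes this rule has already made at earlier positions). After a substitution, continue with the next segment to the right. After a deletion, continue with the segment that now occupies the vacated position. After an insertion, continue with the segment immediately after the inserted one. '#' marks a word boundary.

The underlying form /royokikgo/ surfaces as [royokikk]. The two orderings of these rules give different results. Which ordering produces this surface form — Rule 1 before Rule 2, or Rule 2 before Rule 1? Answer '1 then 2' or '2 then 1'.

1 then 2

Order 1 then 2:
  1 Final Vowel Deletion: [royokikgo] → [royokikg]
  2 Final Devoicing: [royokikg] → [royokikk]
  result: [royokikk]
Order 2 then 1:
  2 Final Devoicing: no change — [royokikgo]
  1 Final Vowel Deletion: [royokikgo] → [royokikg]
  result: [royokikg]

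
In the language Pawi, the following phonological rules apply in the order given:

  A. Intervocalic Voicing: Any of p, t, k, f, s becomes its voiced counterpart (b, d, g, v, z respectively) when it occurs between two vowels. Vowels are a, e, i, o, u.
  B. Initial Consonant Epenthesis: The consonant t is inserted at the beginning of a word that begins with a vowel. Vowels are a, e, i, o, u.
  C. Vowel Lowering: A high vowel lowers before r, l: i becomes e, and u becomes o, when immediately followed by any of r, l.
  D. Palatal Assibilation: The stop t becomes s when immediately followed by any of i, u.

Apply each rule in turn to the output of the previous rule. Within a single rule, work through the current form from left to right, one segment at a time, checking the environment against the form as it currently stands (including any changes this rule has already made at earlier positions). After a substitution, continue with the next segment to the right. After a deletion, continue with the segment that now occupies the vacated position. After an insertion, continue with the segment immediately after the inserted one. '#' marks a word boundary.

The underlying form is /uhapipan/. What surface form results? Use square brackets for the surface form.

[suhabiban]

A Intervocalic Voicing: [uhapipan] → [uhabiban]
B Initial Consonant Epenthesis: [uhabiban] → [tuhabiban]
C Vowel Lowering: no change — [tuhabiban]
D Palatal Assibilation: [tuhabiban] → [suhabiban]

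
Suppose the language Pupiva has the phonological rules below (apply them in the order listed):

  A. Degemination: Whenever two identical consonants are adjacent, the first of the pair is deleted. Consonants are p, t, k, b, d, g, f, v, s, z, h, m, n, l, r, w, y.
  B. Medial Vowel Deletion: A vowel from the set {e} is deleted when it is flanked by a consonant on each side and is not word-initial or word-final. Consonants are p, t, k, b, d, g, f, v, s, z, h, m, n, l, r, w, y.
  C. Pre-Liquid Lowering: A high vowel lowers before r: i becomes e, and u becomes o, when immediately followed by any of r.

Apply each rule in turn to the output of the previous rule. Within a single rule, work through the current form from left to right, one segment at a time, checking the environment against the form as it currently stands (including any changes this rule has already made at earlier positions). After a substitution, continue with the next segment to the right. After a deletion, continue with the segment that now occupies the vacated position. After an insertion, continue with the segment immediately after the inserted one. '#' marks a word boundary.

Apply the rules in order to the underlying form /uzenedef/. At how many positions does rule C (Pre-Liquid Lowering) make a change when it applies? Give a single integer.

A Degemination: no change — [uzenedef]
B Medial Vowel Deletion: [uzenedef] → [uzndf]
C Pre-Liquid Lowering: no change — [uzndf]
Rule C changed 0 position(s).

0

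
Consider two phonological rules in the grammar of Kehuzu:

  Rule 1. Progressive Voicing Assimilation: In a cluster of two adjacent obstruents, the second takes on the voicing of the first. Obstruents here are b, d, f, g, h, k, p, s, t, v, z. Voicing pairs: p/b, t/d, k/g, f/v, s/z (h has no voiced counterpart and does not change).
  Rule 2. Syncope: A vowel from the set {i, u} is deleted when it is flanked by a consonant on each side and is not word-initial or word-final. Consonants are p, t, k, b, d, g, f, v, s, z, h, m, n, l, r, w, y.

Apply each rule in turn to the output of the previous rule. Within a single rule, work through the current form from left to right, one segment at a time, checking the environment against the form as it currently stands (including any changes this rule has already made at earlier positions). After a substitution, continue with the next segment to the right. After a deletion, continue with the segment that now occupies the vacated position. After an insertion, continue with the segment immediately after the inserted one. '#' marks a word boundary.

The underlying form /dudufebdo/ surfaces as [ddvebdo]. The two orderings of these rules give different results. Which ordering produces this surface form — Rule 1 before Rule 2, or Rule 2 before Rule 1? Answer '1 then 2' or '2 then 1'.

Order 1 then 2:
  1 Progressive Voicing Assimilation: no change — [dudufebdo]
  2 Syncope: [dudufebdo] → [ddfebdo]
  result: [ddfebdo]
Order 2 then 1:
  2 Syncope: [dudufebdo] → [ddfebdo]
  1 Progressive Voicing Assimilation: [ddfebdo] → [ddvebdo]
  result: [ddvebdo]

2 then 1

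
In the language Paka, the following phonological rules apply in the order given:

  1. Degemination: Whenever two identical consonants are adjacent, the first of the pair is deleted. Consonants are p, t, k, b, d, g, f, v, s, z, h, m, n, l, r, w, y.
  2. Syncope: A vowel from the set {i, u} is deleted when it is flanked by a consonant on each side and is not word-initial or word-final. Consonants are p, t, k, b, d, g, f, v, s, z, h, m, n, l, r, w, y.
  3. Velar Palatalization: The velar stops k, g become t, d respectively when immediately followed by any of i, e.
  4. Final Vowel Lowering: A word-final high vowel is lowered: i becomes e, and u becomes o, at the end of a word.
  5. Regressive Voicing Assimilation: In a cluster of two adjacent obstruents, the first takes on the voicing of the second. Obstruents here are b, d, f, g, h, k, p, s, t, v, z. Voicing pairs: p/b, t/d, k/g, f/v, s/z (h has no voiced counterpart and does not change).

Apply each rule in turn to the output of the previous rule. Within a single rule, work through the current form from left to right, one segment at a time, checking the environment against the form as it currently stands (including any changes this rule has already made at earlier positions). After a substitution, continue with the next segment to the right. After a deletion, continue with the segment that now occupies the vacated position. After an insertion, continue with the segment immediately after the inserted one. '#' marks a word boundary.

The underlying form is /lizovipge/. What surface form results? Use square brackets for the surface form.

1 Degemination: no change — [lizovipge]
2 Syncope: [lizovipge] → [lzovpge]
3 Velar Palatalization: [lzovpge] → [lzovpde]
4 Final Vowel Lowering: no change — [lzovpde]
5 Regressive Voicing Assimilation: [lzovpde] → [lzofbde]

[lzofbde]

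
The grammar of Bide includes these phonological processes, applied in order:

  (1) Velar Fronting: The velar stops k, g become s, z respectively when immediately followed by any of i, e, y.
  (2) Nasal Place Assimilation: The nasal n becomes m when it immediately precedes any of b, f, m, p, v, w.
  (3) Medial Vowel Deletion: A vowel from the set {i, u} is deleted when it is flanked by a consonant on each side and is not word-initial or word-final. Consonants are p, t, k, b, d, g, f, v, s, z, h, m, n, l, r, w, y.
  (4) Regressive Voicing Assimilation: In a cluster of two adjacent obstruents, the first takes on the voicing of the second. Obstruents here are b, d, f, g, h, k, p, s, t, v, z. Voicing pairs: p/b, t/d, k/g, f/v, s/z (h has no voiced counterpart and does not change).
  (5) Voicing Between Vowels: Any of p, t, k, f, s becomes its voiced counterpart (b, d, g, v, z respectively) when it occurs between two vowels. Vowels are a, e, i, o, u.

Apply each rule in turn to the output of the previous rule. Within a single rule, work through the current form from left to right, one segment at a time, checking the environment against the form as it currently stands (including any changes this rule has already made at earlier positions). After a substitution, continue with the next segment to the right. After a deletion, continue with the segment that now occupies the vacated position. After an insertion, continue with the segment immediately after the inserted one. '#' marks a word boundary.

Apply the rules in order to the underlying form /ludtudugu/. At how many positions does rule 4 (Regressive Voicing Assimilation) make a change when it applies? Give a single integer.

(1) Velar Fronting: no change — [ludtudugu]
(2) Nasal Place Assimilation: no change — [ludtudugu]
(3) Medial Vowel Deletion: [ludtudugu] → [ldtdgu]
(4) Regressive Voicing Assimilation: [ldtdgu] → [ltddgu]
(5) Voicing Between Vowels: no change — [ltddgu]
Rule 4 changed 2 position(s).

2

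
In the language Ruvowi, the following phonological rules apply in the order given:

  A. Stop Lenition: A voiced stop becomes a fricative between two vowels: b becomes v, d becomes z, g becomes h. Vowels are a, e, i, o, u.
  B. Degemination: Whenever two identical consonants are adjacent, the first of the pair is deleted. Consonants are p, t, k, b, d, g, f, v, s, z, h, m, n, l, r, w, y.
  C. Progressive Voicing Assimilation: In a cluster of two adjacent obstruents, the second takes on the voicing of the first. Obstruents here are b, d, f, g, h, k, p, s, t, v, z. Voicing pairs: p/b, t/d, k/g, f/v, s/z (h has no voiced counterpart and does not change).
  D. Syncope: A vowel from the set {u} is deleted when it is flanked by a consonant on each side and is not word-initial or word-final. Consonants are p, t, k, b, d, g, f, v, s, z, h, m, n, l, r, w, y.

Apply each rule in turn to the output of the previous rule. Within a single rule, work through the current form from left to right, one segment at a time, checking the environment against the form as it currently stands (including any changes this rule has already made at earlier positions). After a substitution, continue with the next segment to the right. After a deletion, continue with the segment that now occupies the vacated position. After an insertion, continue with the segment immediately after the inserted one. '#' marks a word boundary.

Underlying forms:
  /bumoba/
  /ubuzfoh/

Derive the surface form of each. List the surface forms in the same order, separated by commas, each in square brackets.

/bumoba/:
  A Stop Lenition: [bumoba] → [bumova]
  B Degemination: no change — [bumova]
  C Progressive Voicing Assimilation: no change — [bumova]
  D Syncope: [bumova] → [bmova]
/ubuzfoh/:
  A Stop Lenition: [ubuzfoh] → [uvuzfoh]
  B Degemination: no change — [uvuzfoh]
  C Progressive Voicing Assimilation: [uvuzfoh] → [uvuzvoh]
  D Syncope: [uvuzvoh] → [uvzvoh]

[bmova], [uvzvoh]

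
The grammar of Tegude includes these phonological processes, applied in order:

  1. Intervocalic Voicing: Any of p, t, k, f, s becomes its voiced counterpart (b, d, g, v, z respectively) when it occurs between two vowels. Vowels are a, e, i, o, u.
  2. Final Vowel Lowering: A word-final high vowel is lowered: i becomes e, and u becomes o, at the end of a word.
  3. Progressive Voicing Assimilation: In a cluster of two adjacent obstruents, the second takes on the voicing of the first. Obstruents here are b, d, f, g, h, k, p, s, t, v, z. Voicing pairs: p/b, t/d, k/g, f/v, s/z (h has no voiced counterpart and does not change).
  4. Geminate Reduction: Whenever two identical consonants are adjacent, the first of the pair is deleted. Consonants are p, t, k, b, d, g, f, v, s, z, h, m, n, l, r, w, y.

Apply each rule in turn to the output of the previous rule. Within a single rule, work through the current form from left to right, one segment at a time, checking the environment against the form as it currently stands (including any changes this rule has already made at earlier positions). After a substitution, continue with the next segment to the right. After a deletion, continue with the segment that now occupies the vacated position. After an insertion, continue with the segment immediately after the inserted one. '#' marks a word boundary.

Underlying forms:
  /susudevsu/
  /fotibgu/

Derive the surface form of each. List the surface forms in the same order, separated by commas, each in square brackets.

[suzudevzo], [fodibgo]

/susudevsu/:
  1 Intervocalic Voicing: [susudevsu] → [suzudevsu]
  2 Final Vowel Lowering: [suzudevsu] → [suzudevso]
  3 Progressive Voicing Assimilation: [suzudevso] → [suzudevzo]
  4 Geminate Reduction: no change — [suzudevzo]
/fotibgu/:
  1 Intervocalic Voicing: [fotibgu] → [fodibgu]
  2 Final Vowel Lowering: [fodibgu] → [fodibgo]
  3 Progressive Voicing Assimilation: no change — [fodibgo]
  4 Geminate Reduction: no change — [fodibgo]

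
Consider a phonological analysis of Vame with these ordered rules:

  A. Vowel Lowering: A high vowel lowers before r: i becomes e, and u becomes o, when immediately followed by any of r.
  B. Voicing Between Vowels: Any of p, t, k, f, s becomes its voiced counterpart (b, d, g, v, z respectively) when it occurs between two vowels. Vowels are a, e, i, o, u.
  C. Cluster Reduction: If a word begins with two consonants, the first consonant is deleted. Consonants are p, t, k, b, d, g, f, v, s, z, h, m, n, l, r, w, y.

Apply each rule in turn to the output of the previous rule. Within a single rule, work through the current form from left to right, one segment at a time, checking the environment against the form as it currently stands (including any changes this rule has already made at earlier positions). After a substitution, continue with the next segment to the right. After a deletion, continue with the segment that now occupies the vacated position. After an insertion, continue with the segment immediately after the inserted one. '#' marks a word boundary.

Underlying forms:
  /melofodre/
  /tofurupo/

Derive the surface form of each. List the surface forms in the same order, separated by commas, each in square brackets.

/melofodre/:
  A Vowel Lowering: no change — [melofodre]
  B Voicing Between Vowels: [melofodre] → [melovodre]
  C Cluster Reduction: no change — [melovodre]
/tofurupo/:
  A Vowel Lowering: [tofurupo] → [toforupo]
  B Voicing Between Vowels: [toforupo] → [tovorubo]
  C Cluster Reduction: no change — [tovorubo]

[melovodre], [tovorubo]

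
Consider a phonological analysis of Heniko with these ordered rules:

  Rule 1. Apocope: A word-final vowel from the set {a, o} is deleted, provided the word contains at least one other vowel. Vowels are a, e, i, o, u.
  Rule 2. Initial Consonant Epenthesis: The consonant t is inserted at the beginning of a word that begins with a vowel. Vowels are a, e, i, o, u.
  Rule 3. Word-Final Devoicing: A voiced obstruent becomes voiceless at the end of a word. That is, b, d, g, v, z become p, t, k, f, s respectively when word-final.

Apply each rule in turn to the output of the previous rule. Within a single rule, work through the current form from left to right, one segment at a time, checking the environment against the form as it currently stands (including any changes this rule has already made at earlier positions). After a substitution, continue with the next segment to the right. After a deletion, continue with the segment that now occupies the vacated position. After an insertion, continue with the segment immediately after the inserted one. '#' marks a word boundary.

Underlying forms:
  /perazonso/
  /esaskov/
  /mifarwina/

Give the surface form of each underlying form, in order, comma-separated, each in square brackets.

/perazonso/:
  Rule 1 Apocope: [perazonso] → [perazons]
  Rule 2 Initial Consonant Epenthesis: no change — [perazons]
  Rule 3 Word-Final Devoicing: no change — [perazons]
/esaskov/:
  Rule 1 Apocope: no change — [esaskov]
  Rule 2 Initial Consonant Epenthesis: [esaskov] → [tesaskov]
  Rule 3 Word-Final Devoicing: [tesaskov] → [tesaskof]
/mifarwina/:
  Rule 1 Apocope: [mifarwina] → [mifarwin]
  Rule 2 Initial Consonant Epenthesis: no change — [mifarwin]
  Rule 3 Word-Final Devoicing: no change — [mifarwin]

[perazons], [tesaskof], [mifarwin]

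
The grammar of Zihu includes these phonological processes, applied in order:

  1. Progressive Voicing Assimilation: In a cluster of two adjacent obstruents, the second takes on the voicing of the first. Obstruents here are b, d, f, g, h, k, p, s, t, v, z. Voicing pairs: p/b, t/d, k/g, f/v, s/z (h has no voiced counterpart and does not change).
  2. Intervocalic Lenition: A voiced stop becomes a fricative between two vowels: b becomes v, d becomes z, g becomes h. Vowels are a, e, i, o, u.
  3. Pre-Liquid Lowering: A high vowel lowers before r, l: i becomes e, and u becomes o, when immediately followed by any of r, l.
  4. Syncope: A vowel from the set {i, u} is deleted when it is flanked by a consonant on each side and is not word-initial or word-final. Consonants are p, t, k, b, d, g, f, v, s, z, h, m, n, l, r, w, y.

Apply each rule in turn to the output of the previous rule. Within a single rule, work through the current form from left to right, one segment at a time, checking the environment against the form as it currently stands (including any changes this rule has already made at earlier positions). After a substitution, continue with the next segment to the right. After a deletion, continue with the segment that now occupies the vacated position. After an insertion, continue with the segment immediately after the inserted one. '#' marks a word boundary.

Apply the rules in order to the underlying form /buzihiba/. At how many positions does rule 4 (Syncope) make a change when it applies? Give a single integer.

3

1 Progressive Voicing Assimilation: no change — [buzihiba]
2 Intervocalic Lenition: [buzihiba] → [buzihiva]
3 Pre-Liquid Lowering: no change — [buzihiva]
4 Syncope: [buzihiva] → [bzhva]
Rule 4 changed 3 position(s).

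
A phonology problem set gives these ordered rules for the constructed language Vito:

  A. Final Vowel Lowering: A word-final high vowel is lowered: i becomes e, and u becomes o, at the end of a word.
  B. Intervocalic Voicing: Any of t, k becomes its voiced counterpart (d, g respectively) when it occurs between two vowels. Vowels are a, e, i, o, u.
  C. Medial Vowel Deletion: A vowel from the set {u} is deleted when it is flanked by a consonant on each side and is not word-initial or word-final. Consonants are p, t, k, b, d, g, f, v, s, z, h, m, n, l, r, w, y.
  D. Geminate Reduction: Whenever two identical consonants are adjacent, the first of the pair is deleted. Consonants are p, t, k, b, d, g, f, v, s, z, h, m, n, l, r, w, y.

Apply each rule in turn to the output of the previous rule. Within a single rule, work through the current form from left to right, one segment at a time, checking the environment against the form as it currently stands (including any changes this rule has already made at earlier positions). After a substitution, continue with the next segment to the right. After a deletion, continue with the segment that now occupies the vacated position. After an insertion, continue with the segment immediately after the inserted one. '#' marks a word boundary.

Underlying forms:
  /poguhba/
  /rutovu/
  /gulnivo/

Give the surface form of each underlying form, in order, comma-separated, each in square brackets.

[poghba], [rdovo], [glnivo]

/poguhba/:
  A Final Vowel Lowering: no change — [poguhba]
  B Intervocalic Voicing: no change — [poguhba]
  C Medial Vowel Deletion: [poguhba] → [poghba]
  D Geminate Reduction: no change — [poghba]
/rutovu/:
  A Final Vowel Lowering: [rutovu] → [rutovo]
  B Intervocalic Voicing: [rutovo] → [rudovo]
  C Medial Vowel Deletion: [rudovo] → [rdovo]
  D Geminate Reduction: no change — [rdovo]
/gulnivo/:
  A Final Vowel Lowering: no change — [gulnivo]
  B Intervocalic Voicing: no change — [gulnivo]
  C Medial Vowel Deletion: [gulnivo] → [glnivo]
  D Geminate Reduction: no change — [glnivo]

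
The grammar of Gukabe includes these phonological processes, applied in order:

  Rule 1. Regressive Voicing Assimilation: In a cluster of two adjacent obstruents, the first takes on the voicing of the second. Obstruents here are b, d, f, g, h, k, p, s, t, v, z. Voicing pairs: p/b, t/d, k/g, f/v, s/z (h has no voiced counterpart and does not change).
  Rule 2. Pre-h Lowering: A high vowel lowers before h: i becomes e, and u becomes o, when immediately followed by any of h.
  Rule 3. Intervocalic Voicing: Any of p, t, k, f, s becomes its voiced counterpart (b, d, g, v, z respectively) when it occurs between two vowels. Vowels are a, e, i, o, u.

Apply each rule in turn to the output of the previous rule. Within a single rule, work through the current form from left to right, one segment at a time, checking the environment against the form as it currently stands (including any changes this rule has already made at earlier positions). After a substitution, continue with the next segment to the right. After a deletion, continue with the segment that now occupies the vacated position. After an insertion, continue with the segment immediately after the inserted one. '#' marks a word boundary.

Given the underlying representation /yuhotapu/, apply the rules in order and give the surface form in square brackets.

Rule 1 Regressive Voicing Assimilation: no change — [yuhotapu]
Rule 2 Pre-h Lowering: [yuhotapu] → [yohotapu]
Rule 3 Intervocalic Voicing: [yohotapu] → [yohodabu]

[yohodabu]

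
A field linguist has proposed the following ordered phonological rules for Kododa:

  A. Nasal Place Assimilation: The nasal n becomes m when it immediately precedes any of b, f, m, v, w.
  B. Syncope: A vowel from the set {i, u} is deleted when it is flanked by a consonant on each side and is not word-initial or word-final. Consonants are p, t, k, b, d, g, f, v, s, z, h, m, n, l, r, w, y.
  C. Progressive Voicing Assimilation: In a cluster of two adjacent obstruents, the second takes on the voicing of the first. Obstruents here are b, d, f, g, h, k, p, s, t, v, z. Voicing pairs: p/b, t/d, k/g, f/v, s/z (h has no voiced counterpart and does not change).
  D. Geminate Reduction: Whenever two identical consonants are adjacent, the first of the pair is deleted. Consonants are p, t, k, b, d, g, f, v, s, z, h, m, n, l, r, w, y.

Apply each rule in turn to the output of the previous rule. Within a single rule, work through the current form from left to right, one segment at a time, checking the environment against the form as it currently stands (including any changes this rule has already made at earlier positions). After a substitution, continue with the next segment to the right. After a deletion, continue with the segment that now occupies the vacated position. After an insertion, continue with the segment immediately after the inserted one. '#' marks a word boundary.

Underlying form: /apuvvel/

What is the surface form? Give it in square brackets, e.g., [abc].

A Nasal Place Assimilation: no change — [apuvvel]
B Syncope: [apuvvel] → [apvvel]
C Progressive Voicing Assimilation: [apvvel] → [apffel]
D Geminate Reduction: [apffel] → [apfel]

[apfel]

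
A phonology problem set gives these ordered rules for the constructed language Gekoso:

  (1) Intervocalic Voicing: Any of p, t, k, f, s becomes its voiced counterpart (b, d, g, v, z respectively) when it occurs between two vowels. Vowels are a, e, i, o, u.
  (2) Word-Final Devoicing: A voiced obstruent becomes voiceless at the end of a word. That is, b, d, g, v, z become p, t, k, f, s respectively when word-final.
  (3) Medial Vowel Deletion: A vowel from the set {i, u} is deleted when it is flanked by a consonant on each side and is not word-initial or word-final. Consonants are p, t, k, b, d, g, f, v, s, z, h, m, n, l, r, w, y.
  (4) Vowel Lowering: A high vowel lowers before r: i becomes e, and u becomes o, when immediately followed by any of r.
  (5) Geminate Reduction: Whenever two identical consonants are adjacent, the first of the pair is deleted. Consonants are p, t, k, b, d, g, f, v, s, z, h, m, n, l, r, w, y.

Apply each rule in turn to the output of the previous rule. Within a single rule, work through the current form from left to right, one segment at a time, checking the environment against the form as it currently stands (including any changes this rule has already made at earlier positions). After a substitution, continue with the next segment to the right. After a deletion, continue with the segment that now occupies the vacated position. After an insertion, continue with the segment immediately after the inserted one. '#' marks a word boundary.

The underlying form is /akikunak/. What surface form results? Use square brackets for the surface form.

(1) Intervocalic Voicing: [akikunak] → [agigunak]
(2) Word-Final Devoicing: no change — [agigunak]
(3) Medial Vowel Deletion: [agigunak] → [aggnak]
(4) Vowel Lowering: no change — [aggnak]
(5) Geminate Reduction: [aggnak] → [agnak]

[agnak]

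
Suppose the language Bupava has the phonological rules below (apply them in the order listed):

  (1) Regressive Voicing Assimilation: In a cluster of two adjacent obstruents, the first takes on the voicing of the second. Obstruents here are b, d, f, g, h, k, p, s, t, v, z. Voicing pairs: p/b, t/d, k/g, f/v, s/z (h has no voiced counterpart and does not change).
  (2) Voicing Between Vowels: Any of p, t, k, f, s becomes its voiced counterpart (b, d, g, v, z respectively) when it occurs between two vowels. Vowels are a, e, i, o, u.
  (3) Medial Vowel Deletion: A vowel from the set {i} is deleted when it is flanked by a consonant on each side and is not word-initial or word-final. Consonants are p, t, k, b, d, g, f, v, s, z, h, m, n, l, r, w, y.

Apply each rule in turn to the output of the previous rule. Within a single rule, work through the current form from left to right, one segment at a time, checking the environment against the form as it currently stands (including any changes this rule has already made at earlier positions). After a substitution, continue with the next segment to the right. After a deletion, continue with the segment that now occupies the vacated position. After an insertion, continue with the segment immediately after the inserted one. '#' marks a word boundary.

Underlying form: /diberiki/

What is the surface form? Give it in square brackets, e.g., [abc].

(1) Regressive Voicing Assimilation: no change — [diberiki]
(2) Voicing Between Vowels: [diberiki] → [diberigi]
(3) Medial Vowel Deletion: [diberigi] → [dbergi]

[dbergi]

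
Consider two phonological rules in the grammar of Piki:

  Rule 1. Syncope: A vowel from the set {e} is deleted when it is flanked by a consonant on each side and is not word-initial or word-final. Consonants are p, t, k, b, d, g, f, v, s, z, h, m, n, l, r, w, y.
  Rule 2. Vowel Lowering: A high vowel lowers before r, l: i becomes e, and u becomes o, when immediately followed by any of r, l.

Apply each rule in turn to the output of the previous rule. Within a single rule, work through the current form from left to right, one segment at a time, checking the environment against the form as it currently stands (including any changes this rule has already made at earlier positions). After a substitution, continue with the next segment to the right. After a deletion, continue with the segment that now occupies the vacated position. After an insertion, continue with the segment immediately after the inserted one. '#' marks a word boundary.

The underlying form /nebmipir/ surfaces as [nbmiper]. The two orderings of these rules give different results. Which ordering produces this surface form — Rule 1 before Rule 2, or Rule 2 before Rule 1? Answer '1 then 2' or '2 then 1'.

Order 1 then 2:
  1 Syncope: [nebmipir] → [nbmipir]
  2 Vowel Lowering: [nbmipir] → [nbmiper]
  result: [nbmiper]
Order 2 then 1:
  2 Vowel Lowering: [nebmipir] → [nebmiper]
  1 Syncope: [nebmiper] → [nbmipr]
  result: [nbmipr]

1 then 2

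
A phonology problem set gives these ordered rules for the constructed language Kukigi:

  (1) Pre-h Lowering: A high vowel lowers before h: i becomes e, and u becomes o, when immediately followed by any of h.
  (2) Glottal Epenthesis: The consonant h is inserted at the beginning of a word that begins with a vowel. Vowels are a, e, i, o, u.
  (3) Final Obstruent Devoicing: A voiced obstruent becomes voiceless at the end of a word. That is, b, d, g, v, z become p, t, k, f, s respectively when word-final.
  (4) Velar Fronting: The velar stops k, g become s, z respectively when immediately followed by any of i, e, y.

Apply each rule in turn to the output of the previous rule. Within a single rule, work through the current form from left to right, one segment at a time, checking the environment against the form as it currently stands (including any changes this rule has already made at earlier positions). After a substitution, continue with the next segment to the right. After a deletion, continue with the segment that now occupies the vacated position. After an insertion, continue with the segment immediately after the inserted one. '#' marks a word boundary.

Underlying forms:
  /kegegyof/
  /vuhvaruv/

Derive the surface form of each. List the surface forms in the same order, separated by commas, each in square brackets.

/kegegyof/:
  (1) Pre-h Lowering: no change — [kegegyof]
  (2) Glottal Epenthesis: no change — [kegegyof]
  (3) Final Obstruent Devoicing: no change — [kegegyof]
  (4) Velar Fronting: [kegegyof] → [sezezyof]
/vuhvaruv/:
  (1) Pre-h Lowering: [vuhvaruv] → [vohvaruv]
  (2) Glottal Epenthesis: no change — [vohvaruv]
  (3) Final Obstruent Devoicing: [vohvaruv] → [vohvaruf]
  (4) Velar Fronting: no change — [vohvaruf]

[sezezyof], [vohvaruf]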